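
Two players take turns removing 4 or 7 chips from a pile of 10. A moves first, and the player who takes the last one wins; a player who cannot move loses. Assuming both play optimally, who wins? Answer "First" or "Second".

i:   0  1  2  3  4  5  6  7  8  9 10
     L  L  L  L  W  W  W  W  W  W  W
Position 10 is W, so the first player wins.

First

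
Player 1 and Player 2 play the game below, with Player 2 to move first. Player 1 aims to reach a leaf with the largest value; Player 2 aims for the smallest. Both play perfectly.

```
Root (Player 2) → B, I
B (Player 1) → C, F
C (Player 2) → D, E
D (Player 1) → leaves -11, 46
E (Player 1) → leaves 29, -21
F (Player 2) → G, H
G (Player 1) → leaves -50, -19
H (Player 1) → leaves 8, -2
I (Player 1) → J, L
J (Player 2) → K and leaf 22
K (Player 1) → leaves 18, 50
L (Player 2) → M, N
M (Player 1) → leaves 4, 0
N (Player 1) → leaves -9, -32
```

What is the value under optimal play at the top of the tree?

22

D (Player 1): max(-11, 46) = 46
E (Player 1): max(29, -21) = 29
C (Player 2): min(46, 29) = 29
G (Player 1): max(-50, -19) = -19
H (Player 1): max(8, -2) = 8
F (Player 2): min(-19, 8) = -19
B (Player 1): max(29, -19) = 29
K (Player 1): max(18, 50) = 50
J (Player 2): min(50, 22) = 22
M (Player 1): max(4, 0) = 4
N (Player 1): max(-9, -32) = -9
L (Player 2): min(4, -9) = -9
I (Player 1): max(22, -9) = 22
Root (Player 2): min(29, 22) = 22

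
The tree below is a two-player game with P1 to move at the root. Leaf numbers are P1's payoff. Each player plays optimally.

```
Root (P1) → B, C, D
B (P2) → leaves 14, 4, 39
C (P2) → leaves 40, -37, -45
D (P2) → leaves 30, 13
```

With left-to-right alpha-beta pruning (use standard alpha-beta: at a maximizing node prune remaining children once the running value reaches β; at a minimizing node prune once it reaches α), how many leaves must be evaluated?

7

B [α=-∞,β=+∞]: v=4
C [α=4,β=+∞]: v=-37 after child 2 ≤ α → α-cutoff, skip 1
D [α=4,β=+∞]: v=13
Root [α=-∞,β=+∞]: v=13
Leaves evaluated: 7 of 8.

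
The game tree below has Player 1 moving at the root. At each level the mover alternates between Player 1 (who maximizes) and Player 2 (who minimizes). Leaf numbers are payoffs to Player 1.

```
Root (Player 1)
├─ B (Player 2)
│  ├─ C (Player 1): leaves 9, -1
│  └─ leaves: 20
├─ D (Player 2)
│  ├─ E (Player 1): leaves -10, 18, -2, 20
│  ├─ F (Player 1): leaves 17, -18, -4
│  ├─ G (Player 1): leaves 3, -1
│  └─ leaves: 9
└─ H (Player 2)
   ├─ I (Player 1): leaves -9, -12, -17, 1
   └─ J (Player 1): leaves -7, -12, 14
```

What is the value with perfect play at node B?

C: max(9, -1) = 9
B: min(9, 20) = 9

9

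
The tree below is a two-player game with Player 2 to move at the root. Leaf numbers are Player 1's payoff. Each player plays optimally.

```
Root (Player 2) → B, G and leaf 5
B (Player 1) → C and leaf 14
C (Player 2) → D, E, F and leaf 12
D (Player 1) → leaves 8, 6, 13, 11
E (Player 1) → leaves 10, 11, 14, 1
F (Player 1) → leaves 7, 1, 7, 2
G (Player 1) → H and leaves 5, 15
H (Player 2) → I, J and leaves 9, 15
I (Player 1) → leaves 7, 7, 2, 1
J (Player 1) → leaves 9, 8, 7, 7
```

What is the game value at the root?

5

D (Player 1): max(8, 6, 13, 11) = 13
E (Player 1): max(10, 11, 14, 1) = 14
F (Player 1): max(7, 1, 7, 2) = 7
C (Player 2): min(13, 14, 7, 12) = 7
B (Player 1): max(7, 14) = 14
I (Player 1): max(7, 7, 2, 1) = 7
J (Player 1): max(9, 8, 7, 7) = 9
H (Player 2): min(7, 9, 9, 15) = 7
G (Player 1): max(7, 5, 15) = 15
Root (Player 2): min(14, 15, 5) = 5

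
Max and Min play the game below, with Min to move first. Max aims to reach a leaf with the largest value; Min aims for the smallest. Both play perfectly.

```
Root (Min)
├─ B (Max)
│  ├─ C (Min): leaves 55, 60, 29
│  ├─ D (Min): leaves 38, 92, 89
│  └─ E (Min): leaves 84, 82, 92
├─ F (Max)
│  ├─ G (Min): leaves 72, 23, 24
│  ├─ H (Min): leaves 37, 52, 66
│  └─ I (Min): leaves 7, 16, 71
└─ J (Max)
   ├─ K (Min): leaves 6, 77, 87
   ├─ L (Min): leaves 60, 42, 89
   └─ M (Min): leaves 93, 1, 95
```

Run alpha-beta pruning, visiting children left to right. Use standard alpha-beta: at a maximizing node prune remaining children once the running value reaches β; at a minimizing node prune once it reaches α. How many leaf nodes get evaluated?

22

C [α=-∞,β=+∞]: v=29
D [α=29,β=+∞]: v=38
E [α=38,β=+∞]: v=82
B [α=-∞,β=+∞]: v=82
G [α=-∞,β=82]: v=23
H [α=23,β=82]: v=37
I [α=37,β=82]: v=7 after child 1 ≤ α → α-cutoff, skip 2
F [α=-∞,β=82]: v=37
K [α=-∞,β=37]: v=6
L [α=6,β=37]: v=42
J [α=-∞,β=37]: v=42 after child 2 ≥ β → β-cutoff, skip 1
Root [α=-∞,β=+∞]: v=37
Leaves evaluated: 22 of 27.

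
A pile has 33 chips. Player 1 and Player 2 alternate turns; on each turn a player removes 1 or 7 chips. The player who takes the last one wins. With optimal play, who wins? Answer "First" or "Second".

Mark each pile size as W (mover wins) or L (mover loses):
i:   0  1  2  3  4  5  6  7  8  9 10 11 12 13 14 15 16 17 18 19 20 21 22 23 24 25 26 27 28 29 30 31 32 33
     L  W  L  W  L  W  L  W  L  W  L  W  L  W  L  W  L  W  L  W  L  W  L  W  L  W  L  W  L  W  L  W  L  W
Position 33 is W, so the first player wins.

First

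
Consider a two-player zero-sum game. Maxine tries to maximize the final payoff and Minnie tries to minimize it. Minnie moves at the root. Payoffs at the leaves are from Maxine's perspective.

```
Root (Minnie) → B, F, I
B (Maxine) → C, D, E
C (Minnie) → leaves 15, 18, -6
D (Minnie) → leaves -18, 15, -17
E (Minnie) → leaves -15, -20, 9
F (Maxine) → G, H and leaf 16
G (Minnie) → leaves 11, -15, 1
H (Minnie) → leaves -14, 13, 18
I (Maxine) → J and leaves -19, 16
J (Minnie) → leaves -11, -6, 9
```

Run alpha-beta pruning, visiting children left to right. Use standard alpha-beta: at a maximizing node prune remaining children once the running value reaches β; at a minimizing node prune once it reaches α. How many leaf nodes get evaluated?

C [α=-∞,β=+∞]: v=-6
D [α=-6,β=+∞]: v=-18 after child 1 ≤ α → α-cutoff, skip 2
E [α=-6,β=+∞]: v=-15 after child 1 ≤ α → α-cutoff, skip 2
B [α=-∞,β=+∞]: v=-6
G [α=-∞,β=-6]: v=-15
H [α=-15,β=-6]: v=-14
F [α=-∞,β=-6]: v=16
J [α=-∞,β=-6]: v=-11
I [α=-∞,β=-6]: v=16
Root [α=-∞,β=+∞]: v=-6
Leaves evaluated: 17 of 21.

17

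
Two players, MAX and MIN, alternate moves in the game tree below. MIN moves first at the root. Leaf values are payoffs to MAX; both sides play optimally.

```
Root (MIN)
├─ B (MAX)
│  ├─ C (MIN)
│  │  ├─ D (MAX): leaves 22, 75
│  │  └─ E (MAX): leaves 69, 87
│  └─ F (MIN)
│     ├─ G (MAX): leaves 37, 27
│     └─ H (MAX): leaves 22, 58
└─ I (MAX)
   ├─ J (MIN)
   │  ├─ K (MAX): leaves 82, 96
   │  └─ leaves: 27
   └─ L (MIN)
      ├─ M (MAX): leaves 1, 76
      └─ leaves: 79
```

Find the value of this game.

D (MAX): max(22, 75) = 75
E (MAX): max(69, 87) = 87
C (MIN): min(75, 87) = 75
G (MAX): max(37, 27) = 37
H (MAX): max(22, 58) = 58
F (MIN): min(37, 58) = 37
B (MAX): max(75, 37) = 75
K (MAX): max(82, 96) = 96
J (MIN): min(96, 27) = 27
M (MAX): max(1, 76) = 76
L (MIN): min(76, 79) = 76
I (MAX): max(27, 76) = 76
Root (MIN): min(75, 76) = 75

75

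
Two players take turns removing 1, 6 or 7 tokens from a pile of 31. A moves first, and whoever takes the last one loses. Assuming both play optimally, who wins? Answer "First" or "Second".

W/L table (W = player to move can force a win):
i:   0  1  2  3  4  5  6  7  8  9 10 11 12 13 14 15 16 17 18 19 20 21 22 23 24 25 26 27 28 29 30 31
     W  L  W  L  W  L  W  W  W  W  W  W  W  L  W  L  W  L  W  W  W  W  W  W  W  L  W  L  W  L  W  W
Position 31 is W, so the first player wins.

First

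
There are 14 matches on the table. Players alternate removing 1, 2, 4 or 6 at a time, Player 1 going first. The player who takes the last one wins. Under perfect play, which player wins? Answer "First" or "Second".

Positions where the player to move wins (W) vs loses (L):
i:   0  1  2  3  4  5  6  7  8  9 10 11 12 13 14
     L  W  W  L  W  W  W  W  L  W  W  L  W  W  W
Position 14 is W, so the first player wins.

First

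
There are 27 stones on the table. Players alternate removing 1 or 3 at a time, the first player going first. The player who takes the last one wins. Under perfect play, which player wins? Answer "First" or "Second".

First

Mark each pile size as W (mover wins) or L (mover loses):
i:   0  1  2  3  4  5  6  7  8  9 10 11 12 13 14 15 16 17 18 19 20 21 22 23 24 25 26 27
     L  W  L  W  L  W  L  W  L  W  L  W  L  W  L  W  L  W  L  W  L  W  L  W  L  W  L  W
Position 27 is W, so the first player wins.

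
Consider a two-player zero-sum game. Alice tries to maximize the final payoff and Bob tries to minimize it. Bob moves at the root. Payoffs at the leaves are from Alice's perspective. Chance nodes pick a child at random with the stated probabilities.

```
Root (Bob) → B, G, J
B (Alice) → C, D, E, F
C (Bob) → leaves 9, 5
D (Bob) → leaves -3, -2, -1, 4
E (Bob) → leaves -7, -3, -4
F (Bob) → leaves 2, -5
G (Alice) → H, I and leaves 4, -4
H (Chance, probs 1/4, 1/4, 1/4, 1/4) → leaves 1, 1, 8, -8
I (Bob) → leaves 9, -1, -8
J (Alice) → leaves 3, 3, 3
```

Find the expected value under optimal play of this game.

3

C (Bob): min(9, 5) = 5
D (Bob): min(-3, -2, -1, 4) = -3
E (Bob): min(-7, -3, -4) = -7
F (Bob): min(2, -5) = -5
B (Alice): max(5, -3, -7, -5) = 5
H (Chance): 1/4·1 + 1/4·1 + 1/4·8 + 1/4·-8 = 0.5
I (Bob): min(9, -1, -8) = -8
G (Alice): max(0.5, -8, 4, -4) = 4
J (Alice): max(3, 3, 3) = 3
Root (Bob): min(5, 4, 3) = 3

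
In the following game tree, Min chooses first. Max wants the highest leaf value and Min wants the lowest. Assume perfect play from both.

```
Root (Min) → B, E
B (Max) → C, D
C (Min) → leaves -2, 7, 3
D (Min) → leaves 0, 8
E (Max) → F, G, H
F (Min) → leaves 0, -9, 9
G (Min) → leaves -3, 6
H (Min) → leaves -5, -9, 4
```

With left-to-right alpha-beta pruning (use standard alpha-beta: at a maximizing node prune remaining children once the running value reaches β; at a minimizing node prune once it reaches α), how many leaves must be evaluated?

C [α=-∞,β=+∞]: v=-2
D [α=-2,β=+∞]: v=0
B [α=-∞,β=+∞]: v=0
F [α=-∞,β=0]: v=-9
G [α=-9,β=0]: v=-3
H [α=-3,β=0]: v=-5 after child 1 ≤ α → α-cutoff, skip 2
E [α=-∞,β=0]: v=-3
Root [α=-∞,β=+∞]: v=-3
Leaves evaluated: 11 of 13.

11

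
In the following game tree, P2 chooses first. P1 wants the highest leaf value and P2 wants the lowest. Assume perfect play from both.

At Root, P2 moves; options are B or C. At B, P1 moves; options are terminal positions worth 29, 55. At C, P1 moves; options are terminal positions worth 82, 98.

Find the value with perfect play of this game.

B (P1): max(29, 55) = 55
C (P1): max(82, 98) = 98
Root (P2): min(55, 98) = 55

55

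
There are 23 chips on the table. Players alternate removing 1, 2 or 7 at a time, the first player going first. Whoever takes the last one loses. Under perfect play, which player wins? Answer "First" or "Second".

First

Compute winning (W) and losing (L) positions by backward induction:
i:   0  1  2  3  4  5  6  7  8  9 10 11 12 13 14 15 16 17 18 19 20 21 22 23
     W  L  W  W  L  W  W  L  W  W  L  W  W  L  W  W  L  W  W  L  W  W  L  W
Position 23 is W, so the first player wins.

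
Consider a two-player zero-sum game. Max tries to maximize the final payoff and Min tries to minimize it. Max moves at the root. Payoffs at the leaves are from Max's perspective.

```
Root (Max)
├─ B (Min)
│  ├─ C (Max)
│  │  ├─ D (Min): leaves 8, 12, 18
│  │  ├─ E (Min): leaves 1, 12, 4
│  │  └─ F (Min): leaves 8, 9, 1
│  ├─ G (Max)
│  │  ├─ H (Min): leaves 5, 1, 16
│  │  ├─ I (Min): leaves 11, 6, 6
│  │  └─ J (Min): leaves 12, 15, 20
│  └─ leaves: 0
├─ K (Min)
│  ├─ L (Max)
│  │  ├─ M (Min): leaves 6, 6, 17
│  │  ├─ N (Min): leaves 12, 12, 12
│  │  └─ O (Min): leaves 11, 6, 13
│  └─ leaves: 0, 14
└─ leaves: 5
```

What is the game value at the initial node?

5

D (Min): min(8, 12, 18) = 8
E (Min): min(1, 12, 4) = 1
F (Min): min(8, 9, 1) = 1
C (Max): max(8, 1, 1) = 8
H (Min): min(5, 1, 16) = 1
I (Min): min(11, 6, 6) = 6
J (Min): min(12, 15, 20) = 12
G (Max): max(1, 6, 12) = 12
B (Min): min(8, 12, 0) = 0
M (Min): min(6, 6, 17) = 6
N (Min): min(12, 12, 12) = 12
O (Min): min(11, 6, 13) = 6
L (Max): max(6, 12, 6) = 12
K (Min): min(12, 0, 14) = 0
Root (Max): max(0, 0, 5) = 5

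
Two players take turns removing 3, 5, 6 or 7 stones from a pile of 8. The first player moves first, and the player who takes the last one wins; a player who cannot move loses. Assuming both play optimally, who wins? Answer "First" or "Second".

First

Mark each pile size as W (mover wins) or L (mover loses):
i:   0  1  2  3  4  5  6  7  8
     L  L  L  W  W  W  W  W  W
Position 8 is W, so the first player wins.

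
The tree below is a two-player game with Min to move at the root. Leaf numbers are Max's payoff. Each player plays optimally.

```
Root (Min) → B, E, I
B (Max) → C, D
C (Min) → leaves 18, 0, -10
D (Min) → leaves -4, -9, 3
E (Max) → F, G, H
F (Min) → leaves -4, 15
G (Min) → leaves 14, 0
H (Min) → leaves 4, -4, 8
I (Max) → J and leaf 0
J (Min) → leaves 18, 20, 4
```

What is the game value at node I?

4

J: min(18, 20, 4) = 4
I: max(4, 0) = 4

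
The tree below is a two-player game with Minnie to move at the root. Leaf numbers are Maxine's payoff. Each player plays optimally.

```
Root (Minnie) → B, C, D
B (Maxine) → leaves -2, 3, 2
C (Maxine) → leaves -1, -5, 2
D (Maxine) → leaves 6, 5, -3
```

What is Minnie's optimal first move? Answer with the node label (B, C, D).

C

B (Maxine): max(-2, 3, 2) = 3
C (Maxine): max(-1, -5, 2) = 2
D (Maxine): max(6, 5, -3) = 6
Root (Minnie): min(3, 2, 6) = 2
Minnie picks the child with the lowest value: C (value 2).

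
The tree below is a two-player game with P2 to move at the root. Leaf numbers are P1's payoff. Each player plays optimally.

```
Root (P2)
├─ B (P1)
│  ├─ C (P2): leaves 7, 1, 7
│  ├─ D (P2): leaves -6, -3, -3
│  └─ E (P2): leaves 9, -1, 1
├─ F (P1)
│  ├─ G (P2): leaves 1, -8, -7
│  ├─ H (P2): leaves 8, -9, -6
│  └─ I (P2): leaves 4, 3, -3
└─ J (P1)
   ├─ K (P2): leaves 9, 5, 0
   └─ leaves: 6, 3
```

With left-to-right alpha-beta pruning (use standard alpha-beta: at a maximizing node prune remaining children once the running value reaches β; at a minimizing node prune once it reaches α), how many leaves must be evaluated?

17

C [α=-∞,β=+∞]: v=1
D [α=1,β=+∞]: v=-6 after child 1 ≤ α → α-cutoff, skip 2
E [α=1,β=+∞]: v=-1 after child 2 ≤ α → α-cutoff, skip 1
B [α=-∞,β=+∞]: v=1
G [α=-∞,β=1]: v=-8
H [α=-8,β=1]: v=-9 after child 2 ≤ α → α-cutoff, skip 1
I [α=-8,β=1]: v=-3
F [α=-∞,β=1]: v=-3
K [α=-∞,β=-3]: v=0
J [α=-∞,β=-3]: v=0 after child 1 ≥ β → β-cutoff, skip 2
Root [α=-∞,β=+∞]: v=-3
Leaves evaluated: 17 of 23.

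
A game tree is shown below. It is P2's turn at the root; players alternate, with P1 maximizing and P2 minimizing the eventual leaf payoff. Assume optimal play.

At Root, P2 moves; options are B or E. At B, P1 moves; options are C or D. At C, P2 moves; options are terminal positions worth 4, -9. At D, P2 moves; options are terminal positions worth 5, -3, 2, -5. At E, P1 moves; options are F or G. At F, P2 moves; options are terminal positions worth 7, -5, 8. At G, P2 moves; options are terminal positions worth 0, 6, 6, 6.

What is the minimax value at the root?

C (P2): min(4, -9) = -9
D (P2): min(5, -3, 2, -5) = -5
B (P1): max(-9, -5) = -5
F (P2): min(7, -5, 8) = -5
G (P2): min(0, 6, 6, 6) = 0
E (P1): max(-5, 0) = 0
Root (P2): min(-5, 0) = -5

-5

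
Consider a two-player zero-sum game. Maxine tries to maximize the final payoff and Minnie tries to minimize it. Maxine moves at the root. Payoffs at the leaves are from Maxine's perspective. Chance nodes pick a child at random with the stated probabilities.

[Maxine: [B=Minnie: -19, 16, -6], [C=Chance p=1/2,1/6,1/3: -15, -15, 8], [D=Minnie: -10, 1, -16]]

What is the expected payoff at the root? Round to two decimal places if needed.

B (Minnie): min(-19, 16, -6) = -19
C (Chance): 1/2·-15 + 1/6·-15 + 1/3·8 = -7.33
D (Minnie): min(-10, 1, -16) = -16
Root (Maxine): max(-19, -7.33, -16) = -7.33

-7.33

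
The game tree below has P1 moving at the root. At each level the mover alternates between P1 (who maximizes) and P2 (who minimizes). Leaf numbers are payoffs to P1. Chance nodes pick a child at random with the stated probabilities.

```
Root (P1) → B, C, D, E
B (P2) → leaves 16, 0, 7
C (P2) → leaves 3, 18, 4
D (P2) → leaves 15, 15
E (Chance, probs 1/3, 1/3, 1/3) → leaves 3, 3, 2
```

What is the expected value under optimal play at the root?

15

B (P2): min(16, 0, 7) = 0
C (P2): min(3, 18, 4) = 3
D (P2): min(15, 15) = 15
E (Chance): 1/3·3 + 1/3·3 + 1/3·2 = 2.67
Root (P1): max(0, 3, 15, 2.67) = 15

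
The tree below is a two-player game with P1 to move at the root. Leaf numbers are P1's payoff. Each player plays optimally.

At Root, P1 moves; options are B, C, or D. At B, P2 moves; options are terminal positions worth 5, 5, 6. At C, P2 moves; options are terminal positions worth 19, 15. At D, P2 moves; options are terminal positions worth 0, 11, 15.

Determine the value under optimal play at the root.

15

B (P2): min(5, 5, 6) = 5
C (P2): min(19, 15) = 15
D (P2): min(0, 11, 15) = 0
Root (P1): max(5, 15, 0) = 15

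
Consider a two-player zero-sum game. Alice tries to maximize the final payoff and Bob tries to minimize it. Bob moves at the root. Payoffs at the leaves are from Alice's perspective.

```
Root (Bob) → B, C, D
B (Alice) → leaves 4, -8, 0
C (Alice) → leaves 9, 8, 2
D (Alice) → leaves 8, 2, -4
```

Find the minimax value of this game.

B (Alice): max(4, -8, 0) = 4
C (Alice): max(9, 8, 2) = 9
D (Alice): max(8, 2, -4) = 8
Root (Bob): min(4, 9, 8) = 4

4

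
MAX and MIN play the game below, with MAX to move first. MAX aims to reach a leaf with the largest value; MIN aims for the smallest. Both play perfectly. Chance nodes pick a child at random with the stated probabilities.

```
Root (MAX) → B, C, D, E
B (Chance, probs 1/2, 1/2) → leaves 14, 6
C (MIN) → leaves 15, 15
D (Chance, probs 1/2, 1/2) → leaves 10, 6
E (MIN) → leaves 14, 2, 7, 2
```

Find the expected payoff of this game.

B (Chance): 1/2·14 + 1/2·6 = 10
C (MIN): min(15, 15) = 15
D (Chance): 1/2·10 + 1/2·6 = 8
E (MIN): min(14, 2, 7, 2) = 2
Root (MAX): max(10, 15, 8, 2) = 15

15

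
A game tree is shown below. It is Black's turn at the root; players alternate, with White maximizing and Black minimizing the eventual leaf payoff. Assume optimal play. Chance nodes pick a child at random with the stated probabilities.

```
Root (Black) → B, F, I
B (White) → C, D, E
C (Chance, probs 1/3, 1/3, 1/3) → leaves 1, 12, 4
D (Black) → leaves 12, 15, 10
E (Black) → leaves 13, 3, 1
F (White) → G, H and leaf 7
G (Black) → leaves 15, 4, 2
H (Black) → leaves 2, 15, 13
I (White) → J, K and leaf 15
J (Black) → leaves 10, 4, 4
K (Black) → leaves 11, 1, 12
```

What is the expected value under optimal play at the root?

C (Chance): 1/3·1 + 1/3·12 + 1/3·4 = 5.67
D (Black): min(12, 15, 10) = 10
E (Black): min(13, 3, 1) = 1
B (White): max(5.67, 10, 1) = 10
G (Black): min(15, 4, 2) = 2
H (Black): min(2, 15, 13) = 2
F (White): max(2, 2, 7) = 7
J (Black): min(10, 4, 4) = 4
K (Black): min(11, 1, 12) = 1
I (White): max(4, 1, 15) = 15
Root (Black): min(10, 7, 15) = 7

7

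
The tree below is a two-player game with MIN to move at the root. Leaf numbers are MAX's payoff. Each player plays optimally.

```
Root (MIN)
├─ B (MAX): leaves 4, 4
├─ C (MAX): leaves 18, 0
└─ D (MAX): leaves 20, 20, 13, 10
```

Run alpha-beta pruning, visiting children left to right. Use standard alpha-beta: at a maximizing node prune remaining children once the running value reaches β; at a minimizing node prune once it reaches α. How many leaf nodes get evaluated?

B [α=-∞,β=+∞]: v=4
C [α=-∞,β=4]: v=18 after child 1 ≥ β → β-cutoff, skip 1
D [α=-∞,β=4]: v=20 after child 1 ≥ β → β-cutoff, skip 3
Root [α=-∞,β=+∞]: v=4
Leaves evaluated: 4 of 8.

4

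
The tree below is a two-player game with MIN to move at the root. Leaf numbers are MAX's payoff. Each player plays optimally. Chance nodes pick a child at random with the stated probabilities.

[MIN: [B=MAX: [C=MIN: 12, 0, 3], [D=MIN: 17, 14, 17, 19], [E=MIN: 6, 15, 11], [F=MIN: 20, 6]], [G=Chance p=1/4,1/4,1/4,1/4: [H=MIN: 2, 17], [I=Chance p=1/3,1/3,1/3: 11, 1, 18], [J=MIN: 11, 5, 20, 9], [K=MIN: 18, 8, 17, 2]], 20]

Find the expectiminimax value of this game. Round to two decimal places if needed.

4.75

C (MIN): min(12, 0, 3) = 0
D (MIN): min(17, 14, 17, 19) = 14
E (MIN): min(6, 15, 11) = 6
F (MIN): min(20, 6) = 6
B (MAX): max(0, 14, 6, 6) = 14
H (MIN): min(2, 17) = 2
I (Chance): 1/3·11 + 1/3·1 + 1/3·18 = 10
J (MIN): min(11, 5, 20, 9) = 5
K (MIN): min(18, 8, 17, 2) = 2
G (Chance): 1/4·2 + 1/4·10 + 1/4·5 + 1/4·2 = 4.75
Root (MIN): min(14, 4.75, 20) = 4.75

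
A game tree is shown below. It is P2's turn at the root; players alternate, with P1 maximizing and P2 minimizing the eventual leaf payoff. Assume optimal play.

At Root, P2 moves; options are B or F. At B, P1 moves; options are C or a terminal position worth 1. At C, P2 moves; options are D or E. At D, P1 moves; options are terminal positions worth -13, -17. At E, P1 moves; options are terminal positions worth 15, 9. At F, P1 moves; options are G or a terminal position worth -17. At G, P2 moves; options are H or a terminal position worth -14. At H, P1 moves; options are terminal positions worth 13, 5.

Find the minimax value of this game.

-14

D (P1): max(-13, -17) = -13
E (P1): max(15, 9) = 15
C (P2): min(-13, 15) = -13
B (P1): max(-13, 1) = 1
H (P1): max(13, 5) = 13
G (P2): min(13, -14) = -14
F (P1): max(-14, -17) = -14
Root (P2): min(1, -14) = -14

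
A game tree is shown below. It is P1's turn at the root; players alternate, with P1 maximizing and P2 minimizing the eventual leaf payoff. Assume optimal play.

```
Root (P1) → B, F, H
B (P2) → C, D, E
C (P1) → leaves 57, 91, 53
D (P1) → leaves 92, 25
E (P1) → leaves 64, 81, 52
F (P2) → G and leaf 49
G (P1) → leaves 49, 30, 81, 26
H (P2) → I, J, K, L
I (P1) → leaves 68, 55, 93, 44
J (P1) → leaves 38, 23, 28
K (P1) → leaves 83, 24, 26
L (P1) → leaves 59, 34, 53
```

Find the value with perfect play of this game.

C (P1): max(57, 91, 53) = 91
D (P1): max(92, 25) = 92
E (P1): max(64, 81, 52) = 81
B (P2): min(91, 92, 81) = 81
G (P1): max(49, 30, 81, 26) = 81
F (P2): min(81, 49) = 49
I (P1): max(68, 55, 93, 44) = 93
J (P1): max(38, 23, 28) = 38
K (P1): max(83, 24, 26) = 83
L (P1): max(59, 34, 53) = 59
H (P2): min(93, 38, 83, 59) = 38
Root (P1): max(81, 49, 38) = 81

81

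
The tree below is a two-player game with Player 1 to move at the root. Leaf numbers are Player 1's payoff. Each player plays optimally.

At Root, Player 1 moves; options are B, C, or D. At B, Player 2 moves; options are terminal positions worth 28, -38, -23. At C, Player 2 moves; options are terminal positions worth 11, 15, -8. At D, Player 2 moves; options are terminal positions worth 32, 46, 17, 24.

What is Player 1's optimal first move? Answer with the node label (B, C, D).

B (Player 2): min(28, -38, -23) = -38
C (Player 2): min(11, 15, -8) = -8
D (Player 2): min(32, 46, 17, 24) = 17
Root (Player 1): max(-38, -8, 17) = 17
Player 1 picks the child with the highest value: D (value 17).

D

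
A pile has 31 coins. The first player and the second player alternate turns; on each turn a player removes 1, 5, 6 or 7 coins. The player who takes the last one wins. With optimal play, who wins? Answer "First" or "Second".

First

Mark each pile size as W (mover wins) or L (mover loses):
i:   0  1  2  3  4  5  6  7  8  9 10 11 12 13 14 15 16 17 18 19 20 21 22 23 24 25 26 27 28 29 30 31
     L  W  L  W  L  W  W  W  W  W  W  W  L  W  L  W  L  W  W  W  W  W  W  W  L  W  L  W  L  W  W  W
Position 31 is W, so the first player wins.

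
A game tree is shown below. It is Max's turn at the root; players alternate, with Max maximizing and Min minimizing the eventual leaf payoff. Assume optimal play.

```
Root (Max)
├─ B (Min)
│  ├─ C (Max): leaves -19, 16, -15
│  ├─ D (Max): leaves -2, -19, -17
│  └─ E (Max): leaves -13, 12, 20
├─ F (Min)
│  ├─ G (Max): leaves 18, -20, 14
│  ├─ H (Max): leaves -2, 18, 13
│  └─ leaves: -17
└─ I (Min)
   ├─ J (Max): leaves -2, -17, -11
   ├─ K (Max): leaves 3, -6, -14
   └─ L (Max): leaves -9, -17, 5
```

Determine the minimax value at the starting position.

C (Max): max(-19, 16, -15) = 16
D (Max): max(-2, -19, -17) = -2
E (Max): max(-13, 12, 20) = 20
B (Min): min(16, -2, 20) = -2
G (Max): max(18, -20, 14) = 18
H (Max): max(-2, 18, 13) = 18
F (Min): min(18, 18, -17) = -17
J (Max): max(-2, -17, -11) = -2
K (Max): max(3, -6, -14) = 3
L (Max): max(-9, -17, 5) = 5
I (Min): min(-2, 3, 5) = -2
Root (Max): max(-2, -17, -2) = -2

-2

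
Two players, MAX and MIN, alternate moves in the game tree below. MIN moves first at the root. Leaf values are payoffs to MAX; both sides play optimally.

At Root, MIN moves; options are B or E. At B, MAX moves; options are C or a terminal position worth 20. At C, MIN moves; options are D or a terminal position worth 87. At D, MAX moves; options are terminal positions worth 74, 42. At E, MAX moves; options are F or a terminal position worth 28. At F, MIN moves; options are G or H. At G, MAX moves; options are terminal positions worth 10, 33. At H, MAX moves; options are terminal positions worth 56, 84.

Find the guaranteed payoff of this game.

D (MAX): max(74, 42) = 74
C (MIN): min(74, 87) = 74
B (MAX): max(74, 20) = 74
G (MAX): max(10, 33) = 33
H (MAX): max(56, 84) = 84
F (MIN): min(33, 84) = 33
E (MAX): max(33, 28) = 33
Root (MIN): min(74, 33) = 33

33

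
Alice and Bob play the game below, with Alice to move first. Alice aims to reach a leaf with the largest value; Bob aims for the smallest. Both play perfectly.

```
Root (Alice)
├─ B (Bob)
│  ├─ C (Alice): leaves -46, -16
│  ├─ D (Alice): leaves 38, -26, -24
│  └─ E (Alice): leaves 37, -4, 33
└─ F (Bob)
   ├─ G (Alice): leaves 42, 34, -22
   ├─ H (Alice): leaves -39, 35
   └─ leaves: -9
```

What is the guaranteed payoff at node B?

-16

C: max(-46, -16) = -16
D: max(38, -26, -24) = 38
E: max(37, -4, 33) = 37
B: min(-16, 38, 37) = -16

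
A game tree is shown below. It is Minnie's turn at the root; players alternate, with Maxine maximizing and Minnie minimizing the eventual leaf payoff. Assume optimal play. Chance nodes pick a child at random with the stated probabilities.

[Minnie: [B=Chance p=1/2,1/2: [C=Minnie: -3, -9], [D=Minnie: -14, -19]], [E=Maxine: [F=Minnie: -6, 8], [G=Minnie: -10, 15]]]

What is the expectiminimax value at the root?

-14

C (Minnie): min(-3, -9) = -9
D (Minnie): min(-14, -19) = -19
B (Chance): 1/2·-9 + 1/2·-19 = -14
F (Minnie): min(-6, 8) = -6
G (Minnie): min(-10, 15) = -10
E (Maxine): max(-6, -10) = -6
Root (Minnie): min(-14, -6) = -14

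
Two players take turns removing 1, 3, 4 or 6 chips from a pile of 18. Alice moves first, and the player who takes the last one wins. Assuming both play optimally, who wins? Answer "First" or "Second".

Positions where the player to move wins (W) vs loses (L):
i:   0  1  2  3  4  5  6  7  8  9 10 11 12 13 14 15 16 17 18
     L  W  L  W  W  W  W  L  W  L  W  W  W  W  L  W  L  W  W
Position 18 is W, so the first player wins.

First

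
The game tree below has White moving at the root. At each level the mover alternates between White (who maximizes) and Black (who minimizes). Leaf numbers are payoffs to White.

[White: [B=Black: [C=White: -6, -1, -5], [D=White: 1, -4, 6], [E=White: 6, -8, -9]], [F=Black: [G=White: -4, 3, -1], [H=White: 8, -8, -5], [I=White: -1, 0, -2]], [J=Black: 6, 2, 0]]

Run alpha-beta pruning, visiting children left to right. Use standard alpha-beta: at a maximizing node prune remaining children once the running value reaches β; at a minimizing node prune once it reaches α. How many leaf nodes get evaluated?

C [α=-∞,β=+∞]: v=-1
D [α=-∞,β=-1]: v=1 after child 1 ≥ β → β-cutoff, skip 2
E [α=-∞,β=-1]: v=6 after child 1 ≥ β → β-cutoff, skip 2
B [α=-∞,β=+∞]: v=-1
G [α=-1,β=+∞]: v=3
H [α=-1,β=3]: v=8 after child 1 ≥ β → β-cutoff, skip 2
I [α=-1,β=3]: v=0
F [α=-1,β=+∞]: v=0
J [α=0,β=+∞]: v=0
Root [α=-∞,β=+∞]: v=0
Leaves evaluated: 15 of 21.

15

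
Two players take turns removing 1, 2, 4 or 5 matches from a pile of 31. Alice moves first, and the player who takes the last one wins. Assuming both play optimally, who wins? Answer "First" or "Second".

W/L table (W = player to move can force a win):
i:   0  1  2  3  4  5  6  7  8  9 10 11 12 13 14 15 16 17 18 19 20 21 22 23 24 25 26 27 28 29 30 31
     L  W  W  L  W  W  L  W  W  L  W  W  L  W  W  L  W  W  L  W  W  L  W  W  L  W  W  L  W  W  L  W
Position 31 is W, so the first player wins.

First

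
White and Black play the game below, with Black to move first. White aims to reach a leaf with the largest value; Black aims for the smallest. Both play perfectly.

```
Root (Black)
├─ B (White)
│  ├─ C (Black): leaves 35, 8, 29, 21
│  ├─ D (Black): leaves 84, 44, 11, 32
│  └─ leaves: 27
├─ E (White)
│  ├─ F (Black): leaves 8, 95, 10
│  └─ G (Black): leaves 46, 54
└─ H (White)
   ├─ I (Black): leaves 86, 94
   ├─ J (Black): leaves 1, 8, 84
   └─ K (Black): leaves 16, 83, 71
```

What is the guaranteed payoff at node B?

27

C: min(35, 8, 29, 21) = 8
D: min(84, 44, 11, 32) = 11
B: max(8, 11, 27) = 27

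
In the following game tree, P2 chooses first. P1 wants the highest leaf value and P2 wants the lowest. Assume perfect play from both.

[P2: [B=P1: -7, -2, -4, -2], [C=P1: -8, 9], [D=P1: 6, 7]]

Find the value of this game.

B (P1): max(-7, -2, -4, -2) = -2
C (P1): max(-8, 9) = 9
D (P1): max(6, 7) = 7
Root (P2): min(-2, 9, 7) = -2

-2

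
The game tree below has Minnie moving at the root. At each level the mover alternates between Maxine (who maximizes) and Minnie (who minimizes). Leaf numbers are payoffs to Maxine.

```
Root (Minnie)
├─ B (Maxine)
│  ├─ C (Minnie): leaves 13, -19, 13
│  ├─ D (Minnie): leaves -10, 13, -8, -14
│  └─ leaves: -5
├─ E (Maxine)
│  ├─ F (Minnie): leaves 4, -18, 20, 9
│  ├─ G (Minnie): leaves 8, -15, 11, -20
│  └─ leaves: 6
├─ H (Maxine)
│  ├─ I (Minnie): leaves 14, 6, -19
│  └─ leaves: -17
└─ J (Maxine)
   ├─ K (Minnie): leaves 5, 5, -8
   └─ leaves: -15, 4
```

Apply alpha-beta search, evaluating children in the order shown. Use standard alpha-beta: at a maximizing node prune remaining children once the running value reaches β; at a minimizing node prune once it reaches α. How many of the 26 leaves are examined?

24

C [α=-∞,β=+∞]: v=-19
D [α=-19,β=+∞]: v=-14
B [α=-∞,β=+∞]: v=-5
F [α=-∞,β=-5]: v=-18
G [α=-18,β=-5]: v=-20
E [α=-∞,β=-5]: v=6
I [α=-∞,β=-5]: v=-19
H [α=-∞,β=-5]: v=-17
K [α=-∞,β=-17]: v=-8
J [α=-∞,β=-17]: v=-8 after child 1 ≥ β → β-cutoff, skip 2
Root [α=-∞,β=+∞]: v=-17
Leaves evaluated: 24 of 26.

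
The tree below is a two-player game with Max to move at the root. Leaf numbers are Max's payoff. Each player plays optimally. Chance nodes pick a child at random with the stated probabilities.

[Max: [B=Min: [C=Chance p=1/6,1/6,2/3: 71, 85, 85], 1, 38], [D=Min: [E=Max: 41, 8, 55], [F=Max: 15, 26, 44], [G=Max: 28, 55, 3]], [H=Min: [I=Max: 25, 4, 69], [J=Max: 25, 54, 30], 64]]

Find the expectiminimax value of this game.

C (Chance): 1/6·71 + 1/6·85 + 2/3·85 = 82.67
B (Min): min(82.67, 1, 38) = 1
E (Max): max(41, 8, 55) = 55
F (Max): max(15, 26, 44) = 44
G (Max): max(28, 55, 3) = 55
D (Min): min(55, 44, 55) = 44
I (Max): max(25, 4, 69) = 69
J (Max): max(25, 54, 30) = 54
H (Min): min(69, 54, 64) = 54
Root (Max): max(1, 44, 54) = 54

54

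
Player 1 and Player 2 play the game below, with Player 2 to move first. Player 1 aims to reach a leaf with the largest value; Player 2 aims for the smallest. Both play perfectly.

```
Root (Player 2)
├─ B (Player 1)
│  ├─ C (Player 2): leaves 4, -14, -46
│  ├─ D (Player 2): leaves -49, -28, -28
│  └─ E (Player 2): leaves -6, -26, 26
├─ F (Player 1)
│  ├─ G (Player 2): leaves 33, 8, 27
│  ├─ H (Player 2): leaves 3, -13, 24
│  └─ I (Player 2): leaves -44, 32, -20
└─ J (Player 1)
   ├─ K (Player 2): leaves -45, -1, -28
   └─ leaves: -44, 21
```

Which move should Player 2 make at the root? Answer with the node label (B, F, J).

B

C (Player 2): min(4, -14, -46) = -46
D (Player 2): min(-49, -28, -28) = -49
E (Player 2): min(-6, -26, 26) = -26
B (Player 1): max(-46, -49, -26) = -26
G (Player 2): min(33, 8, 27) = 8
H (Player 2): min(3, -13, 24) = -13
I (Player 2): min(-44, 32, -20) = -44
F (Player 1): max(8, -13, -44) = 8
K (Player 2): min(-45, -1, -28) = -45
J (Player 1): max(-45, -44, 21) = 21
Root (Player 2): min(-26, 8, 21) = -26
Player 2 picks the child with the lowest value: B (value -26).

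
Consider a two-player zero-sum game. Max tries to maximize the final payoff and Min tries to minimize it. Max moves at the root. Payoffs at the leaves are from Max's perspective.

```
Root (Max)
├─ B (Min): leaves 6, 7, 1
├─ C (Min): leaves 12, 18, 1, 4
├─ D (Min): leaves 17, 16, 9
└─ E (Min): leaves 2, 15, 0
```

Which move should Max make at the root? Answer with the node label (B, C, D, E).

B (Min): min(6, 7, 1) = 1
C (Min): min(12, 18, 1, 4) = 1
D (Min): min(17, 16, 9) = 9
E (Min): min(2, 15, 0) = 0
Root (Max): max(1, 1, 9, 0) = 9
Max picks the child with the highest value: D (value 9).

D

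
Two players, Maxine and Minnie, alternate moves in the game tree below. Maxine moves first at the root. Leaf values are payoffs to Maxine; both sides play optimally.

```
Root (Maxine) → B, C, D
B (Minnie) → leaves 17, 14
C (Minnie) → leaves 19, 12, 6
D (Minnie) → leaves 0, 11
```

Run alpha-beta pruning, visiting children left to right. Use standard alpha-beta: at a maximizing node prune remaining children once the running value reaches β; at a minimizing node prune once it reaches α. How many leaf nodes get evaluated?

B [α=-∞,β=+∞]: v=14
C [α=14,β=+∞]: v=12 after child 2 ≤ α → α-cutoff, skip 1
D [α=14,β=+∞]: v=0 after child 1 ≤ α → α-cutoff, skip 1
Root [α=-∞,β=+∞]: v=14
Leaves evaluated: 5 of 7.

5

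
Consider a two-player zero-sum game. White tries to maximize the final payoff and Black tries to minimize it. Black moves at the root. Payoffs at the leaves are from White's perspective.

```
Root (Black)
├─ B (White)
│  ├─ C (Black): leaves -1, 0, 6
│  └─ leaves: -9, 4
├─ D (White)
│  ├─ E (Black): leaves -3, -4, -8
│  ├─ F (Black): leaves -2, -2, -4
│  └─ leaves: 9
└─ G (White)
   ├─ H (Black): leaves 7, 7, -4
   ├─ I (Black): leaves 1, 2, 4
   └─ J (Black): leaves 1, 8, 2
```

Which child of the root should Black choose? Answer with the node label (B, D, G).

C (Black): min(-1, 0, 6) = -1
B (White): max(-1, -9, 4) = 4
E (Black): min(-3, -4, -8) = -8
F (Black): min(-2, -2, -4) = -4
D (White): max(-8, -4, 9) = 9
H (Black): min(7, 7, -4) = -4
I (Black): min(1, 2, 4) = 1
J (Black): min(1, 8, 2) = 1
G (White): max(-4, 1, 1) = 1
Root (Black): min(4, 9, 1) = 1
Black picks the child with the lowest value: G (value 1).

G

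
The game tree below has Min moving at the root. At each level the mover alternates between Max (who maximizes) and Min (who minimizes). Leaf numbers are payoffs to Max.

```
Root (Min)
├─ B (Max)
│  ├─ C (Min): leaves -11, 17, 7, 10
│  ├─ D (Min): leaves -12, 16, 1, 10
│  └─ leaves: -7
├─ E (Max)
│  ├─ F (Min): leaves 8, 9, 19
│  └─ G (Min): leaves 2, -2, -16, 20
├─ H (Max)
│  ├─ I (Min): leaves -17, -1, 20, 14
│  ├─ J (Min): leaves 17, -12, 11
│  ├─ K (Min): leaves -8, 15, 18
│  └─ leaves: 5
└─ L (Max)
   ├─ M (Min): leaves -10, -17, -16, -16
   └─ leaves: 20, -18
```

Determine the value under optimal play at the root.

C (Min): min(-11, 17, 7, 10) = -11
D (Min): min(-12, 16, 1, 10) = -12
B (Max): max(-11, -12, -7) = -7
F (Min): min(8, 9, 19) = 8
G (Min): min(2, -2, -16, 20) = -16
E (Max): max(8, -16) = 8
I (Min): min(-17, -1, 20, 14) = -17
J (Min): min(17, -12, 11) = -12
K (Min): min(-8, 15, 18) = -8
H (Max): max(-17, -12, -8, 5) = 5
M (Min): min(-10, -17, -16, -16) = -17
L (Max): max(-17, 20, -18) = 20
Root (Min): min(-7, 8, 5, 20) = -7

-7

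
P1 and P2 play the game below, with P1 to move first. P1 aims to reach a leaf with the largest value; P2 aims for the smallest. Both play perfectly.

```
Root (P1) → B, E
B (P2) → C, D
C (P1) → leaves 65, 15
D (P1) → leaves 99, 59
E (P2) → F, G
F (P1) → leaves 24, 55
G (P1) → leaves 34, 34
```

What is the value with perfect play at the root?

C (P1): max(65, 15) = 65
D (P1): max(99, 59) = 99
B (P2): min(65, 99) = 65
F (P1): max(24, 55) = 55
G (P1): max(34, 34) = 34
E (P2): min(55, 34) = 34
Root (P1): max(65, 34) = 65

65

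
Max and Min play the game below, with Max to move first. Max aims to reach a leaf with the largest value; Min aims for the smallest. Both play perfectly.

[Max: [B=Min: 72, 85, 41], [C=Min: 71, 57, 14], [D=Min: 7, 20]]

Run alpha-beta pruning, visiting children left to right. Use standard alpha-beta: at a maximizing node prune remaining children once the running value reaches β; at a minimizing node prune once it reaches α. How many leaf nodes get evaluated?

7

B [α=-∞,β=+∞]: v=41
C [α=41,β=+∞]: v=14
D [α=41,β=+∞]: v=7 after child 1 ≤ α → α-cutoff, skip 1
Root [α=-∞,β=+∞]: v=41
Leaves evaluated: 7 of 8.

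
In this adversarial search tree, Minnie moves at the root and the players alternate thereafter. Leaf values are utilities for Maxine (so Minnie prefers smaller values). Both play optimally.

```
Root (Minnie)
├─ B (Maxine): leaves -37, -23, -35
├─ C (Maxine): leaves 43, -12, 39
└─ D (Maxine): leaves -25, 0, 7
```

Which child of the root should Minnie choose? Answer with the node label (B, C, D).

B (Maxine): max(-37, -23, -35) = -23
C (Maxine): max(43, -12, 39) = 43
D (Maxine): max(-25, 0, 7) = 7
Root (Minnie): min(-23, 43, 7) = -23
Minnie picks the child with the lowest value: B (value -23).

B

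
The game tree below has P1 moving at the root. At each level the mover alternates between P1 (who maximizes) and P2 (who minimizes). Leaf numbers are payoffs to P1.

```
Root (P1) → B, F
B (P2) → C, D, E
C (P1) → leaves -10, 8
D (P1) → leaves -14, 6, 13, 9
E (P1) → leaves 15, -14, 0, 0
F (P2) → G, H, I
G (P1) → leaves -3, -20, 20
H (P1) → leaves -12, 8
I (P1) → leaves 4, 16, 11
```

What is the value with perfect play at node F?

G: max(-3, -20, 20) = 20
H: max(-12, 8) = 8
I: max(4, 16, 11) = 16
F: min(20, 8, 16) = 8

8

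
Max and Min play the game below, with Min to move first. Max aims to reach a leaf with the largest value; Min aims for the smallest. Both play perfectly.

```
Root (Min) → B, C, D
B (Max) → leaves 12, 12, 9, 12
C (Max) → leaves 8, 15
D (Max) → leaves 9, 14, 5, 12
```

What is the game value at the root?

12

B (Max): max(12, 12, 9, 12) = 12
C (Max): max(8, 15) = 15
D (Max): max(9, 14, 5, 12) = 14
Root (Min): min(12, 15, 14) = 12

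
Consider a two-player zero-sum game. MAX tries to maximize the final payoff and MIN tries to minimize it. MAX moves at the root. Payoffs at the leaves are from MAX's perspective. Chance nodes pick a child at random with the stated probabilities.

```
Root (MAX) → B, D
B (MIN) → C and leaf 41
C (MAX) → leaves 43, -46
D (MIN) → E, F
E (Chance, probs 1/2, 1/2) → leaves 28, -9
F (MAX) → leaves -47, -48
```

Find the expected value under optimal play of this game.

41

C (MAX): max(43, -46) = 43
B (MIN): min(43, 41) = 41
E (Chance): 1/2·28 + 1/2·-9 = 9.5
F (MAX): max(-47, -48) = -47
D (MIN): min(9.5, -47) = -47
Root (MAX): max(41, -47) = 41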